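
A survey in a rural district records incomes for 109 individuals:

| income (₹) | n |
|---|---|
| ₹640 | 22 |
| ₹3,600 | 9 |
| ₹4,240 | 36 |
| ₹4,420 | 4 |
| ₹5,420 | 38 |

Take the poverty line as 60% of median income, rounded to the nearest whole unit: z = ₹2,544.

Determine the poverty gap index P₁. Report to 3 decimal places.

0.151

Below z: 22×₹640 (q = 22 of N = 109).
Normalized shortfalls: (2544−640)/2544 = 0.7484 (×22).
Σ = 16.465409. Dividing by the full population N = 109 gives P₁ = 0.151.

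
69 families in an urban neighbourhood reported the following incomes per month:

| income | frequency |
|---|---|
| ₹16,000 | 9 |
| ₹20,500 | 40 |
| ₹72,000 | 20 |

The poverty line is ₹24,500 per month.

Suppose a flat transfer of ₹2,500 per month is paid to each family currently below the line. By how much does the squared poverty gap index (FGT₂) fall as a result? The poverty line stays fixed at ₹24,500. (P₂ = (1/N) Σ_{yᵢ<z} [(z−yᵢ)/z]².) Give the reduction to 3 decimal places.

Before: below the line — 9×₹16,000, 40×₹20,500; squared poverty gap index (FGT₂) = 0.03115.
After the ₹2,500 transfer: below the line — 9×₹18,500, 40×₹23,000; squared poverty gap index (FGT₂) = 0.01000.
Reduction = 0.03115 − 0.01000 = 0.021.

0.021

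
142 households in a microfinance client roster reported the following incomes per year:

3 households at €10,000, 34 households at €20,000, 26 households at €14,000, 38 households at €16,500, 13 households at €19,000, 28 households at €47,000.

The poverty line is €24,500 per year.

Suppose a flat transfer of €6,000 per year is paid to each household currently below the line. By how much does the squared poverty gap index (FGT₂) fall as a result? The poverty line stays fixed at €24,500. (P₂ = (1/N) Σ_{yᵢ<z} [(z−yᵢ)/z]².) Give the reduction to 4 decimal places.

Before: below the line — 3×€10,000, 26×€14,000, 38×€16,500, 13×€19,000, 34×€20,000; squared poverty gap index (FGT₂) = 0.082254.
After the €6,000 transfer: below the line — 3×€16,000, 26×€20,000, 38×€22,500; squared poverty gap index (FGT₂) = 0.010503.
Reduction = 0.082254 − 0.010503 = 0.0718.

0.0718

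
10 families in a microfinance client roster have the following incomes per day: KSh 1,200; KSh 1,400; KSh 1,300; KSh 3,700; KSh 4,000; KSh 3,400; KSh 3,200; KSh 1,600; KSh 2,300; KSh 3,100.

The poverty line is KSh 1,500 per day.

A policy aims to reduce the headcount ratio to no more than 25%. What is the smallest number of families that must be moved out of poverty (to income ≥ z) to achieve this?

3 of the 10 families are poor, so H = 3/10 = 0.300.
A headcount ratio of at most 25% allows at most ⌊0.25 × 10⌋ = 2 poor families.
So at least 3 − 2 = 1 must be lifted.

1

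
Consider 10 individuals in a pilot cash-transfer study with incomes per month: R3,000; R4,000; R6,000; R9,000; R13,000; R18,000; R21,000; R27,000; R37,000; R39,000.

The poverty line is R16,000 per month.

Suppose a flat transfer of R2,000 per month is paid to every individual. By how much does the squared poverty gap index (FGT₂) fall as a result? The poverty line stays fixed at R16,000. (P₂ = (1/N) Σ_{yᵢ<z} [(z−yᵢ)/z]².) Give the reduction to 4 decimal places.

Before: below the line — R3,000, R4,000, R6,000, R9,000, R13,000; squared poverty gap index (FGT₂) = 0.183984.
After the R2,000 transfer: below the line — R5,000, R6,000, R8,000, R11,000, R15,000; squared poverty gap index (FGT₂) = 0.121484.
Reduction = 0.183984 − 0.121484 = 0.0625.

0.0625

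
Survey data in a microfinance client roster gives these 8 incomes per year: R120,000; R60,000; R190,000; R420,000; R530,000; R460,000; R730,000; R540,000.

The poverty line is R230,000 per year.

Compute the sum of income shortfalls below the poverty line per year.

R320,000

Poor units: R60,000, R120,000, R190,000 (q = 3 of N = 8).
Individual gaps: 230000−60000 = 170000; 230000−120000 = 110000; 230000−190000 = 40000.
Aggregate gap = R320,000.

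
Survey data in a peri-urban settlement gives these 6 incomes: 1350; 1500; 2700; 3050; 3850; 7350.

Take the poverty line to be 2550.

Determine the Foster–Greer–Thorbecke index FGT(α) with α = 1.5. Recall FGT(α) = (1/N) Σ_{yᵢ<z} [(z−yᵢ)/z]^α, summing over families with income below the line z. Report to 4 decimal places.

0.0978

Incomes under z: 1350, 1500 (q = 2 of N = 6).
Gap ratios (z−y)/z: (2550−1350)/2550 = 0.4706; (2550−1500)/2550 = 0.4118.
Raised to α = 1.5: 0.32282; 0.26422.
Sum = 0.587046; FGT(1.5) = 0.587046 / 6 = 0.0978.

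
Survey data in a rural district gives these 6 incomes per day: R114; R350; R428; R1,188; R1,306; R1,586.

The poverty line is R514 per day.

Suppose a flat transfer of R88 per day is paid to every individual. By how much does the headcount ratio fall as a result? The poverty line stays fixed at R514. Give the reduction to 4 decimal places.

Before: below the line — R114, R350, R428; headcount ratio = 0.500000.
After the R88 transfer: below the line — R202, R438; headcount ratio = 0.333333.
Reduction = 0.500000 − 0.333333 = 0.1667.

0.1667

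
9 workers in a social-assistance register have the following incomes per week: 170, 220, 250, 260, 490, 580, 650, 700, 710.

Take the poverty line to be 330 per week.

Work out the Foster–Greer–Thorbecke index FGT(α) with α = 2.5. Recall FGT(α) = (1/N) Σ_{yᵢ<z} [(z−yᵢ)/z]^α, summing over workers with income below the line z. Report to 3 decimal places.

Below the line: 170, 220, 250, 260 (q = 4 of N = 9).
Normalized shortfalls: (330−170)/330 = 0.4848; (330−220)/330 = 0.3333; (330−250)/330 = 0.2424; (330−260)/330 = 0.2121.
Raised to α = 2.5: 0.16369; 0.06415; 0.02894; 0.02072.
Sum = 0.277497; FGT(2.5) = 0.277497 / 9 = 0.031.

0.031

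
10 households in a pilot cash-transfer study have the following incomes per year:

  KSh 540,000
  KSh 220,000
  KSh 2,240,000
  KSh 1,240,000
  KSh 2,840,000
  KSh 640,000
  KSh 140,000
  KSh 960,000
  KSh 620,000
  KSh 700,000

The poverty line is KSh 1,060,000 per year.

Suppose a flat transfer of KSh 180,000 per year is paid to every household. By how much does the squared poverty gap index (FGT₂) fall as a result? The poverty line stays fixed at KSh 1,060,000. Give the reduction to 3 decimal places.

Before: below the line — KSh 140,000, KSh 220,000, KSh 540,000, KSh 620,000, KSh 640,000, KSh 700,000, KSh 960,000; squared poverty gap index (FGT₂) = 0.20755.
After the KSh 180,000 transfer: below the line — KSh 320,000, KSh 400,000, KSh 720,000, KSh 800,000, KSh 820,000, KSh 880,000; squared poverty gap index (FGT₂) = 0.11182.
Reduction = 0.20755 − 0.11182 = 0.096.

0.096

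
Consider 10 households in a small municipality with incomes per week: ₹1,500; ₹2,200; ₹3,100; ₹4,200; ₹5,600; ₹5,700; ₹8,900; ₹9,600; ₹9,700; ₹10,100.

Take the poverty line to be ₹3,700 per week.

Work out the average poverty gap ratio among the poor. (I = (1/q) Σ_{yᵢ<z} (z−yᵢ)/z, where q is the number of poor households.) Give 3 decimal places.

Incomes under z: ₹1,500, ₹2,200, ₹3,100 (q = 3 of N = 10).
Relative gaps: 0.5946, 0.4054, 0.1622; sum = 1.162162.
The income-gap ratio divides by q (the poor only): 1.162162 / 3 = 0.387.

0.387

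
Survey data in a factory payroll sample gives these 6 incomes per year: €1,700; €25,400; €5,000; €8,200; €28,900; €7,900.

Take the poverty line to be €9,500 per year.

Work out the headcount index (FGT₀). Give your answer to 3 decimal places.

4 of the 6 households have income below €9,500.
H = 4/6 = 0.667.

0.667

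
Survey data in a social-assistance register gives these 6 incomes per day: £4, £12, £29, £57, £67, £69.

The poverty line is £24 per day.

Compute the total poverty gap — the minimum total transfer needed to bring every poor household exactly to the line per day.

Incomes under z: £4, £12 (q = 2 of N = 6).
Individual gaps: 24−4 = 20; 24−12 = 12.
Aggregate gap = £32.

£32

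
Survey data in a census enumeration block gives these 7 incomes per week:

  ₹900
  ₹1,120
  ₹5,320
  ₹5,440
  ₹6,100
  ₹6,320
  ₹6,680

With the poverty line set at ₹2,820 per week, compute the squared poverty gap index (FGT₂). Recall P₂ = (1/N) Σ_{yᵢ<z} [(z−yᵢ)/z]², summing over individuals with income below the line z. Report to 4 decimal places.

0.1181

Incomes under z: ₹900, ₹1,120 (q = 2 of N = 7).
Shortfall ratios: (2820−900)/2820 = 0.6809; (2820−1120)/2820 = 0.6028.
Squared: 0.4636; 0.3634.
Sum = 0.826970; P₂ = 0.826970 / 7 = 0.1181.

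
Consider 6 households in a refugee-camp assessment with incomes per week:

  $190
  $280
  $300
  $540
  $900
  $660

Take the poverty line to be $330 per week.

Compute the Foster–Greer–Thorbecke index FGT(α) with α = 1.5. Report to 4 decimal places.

Below z: $190, $280, $300 (q = 3 of N = 6).
Gap ratios (z−y)/z: (330−190)/330 = 0.4242; (330−280)/330 = 0.1515; (330−300)/330 = 0.0909.
Raised to α = 1.5: 0.27633; 0.05898; 0.02741.
Sum = 0.362713; FGT(1.5) = 0.362713 / 6 = 0.0605.

0.0605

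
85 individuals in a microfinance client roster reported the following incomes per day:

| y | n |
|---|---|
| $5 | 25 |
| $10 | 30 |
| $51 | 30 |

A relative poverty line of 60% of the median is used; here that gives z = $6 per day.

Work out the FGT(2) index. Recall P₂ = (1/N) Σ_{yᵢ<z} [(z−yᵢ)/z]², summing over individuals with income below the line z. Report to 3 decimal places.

0.008

Poor units: 25×$5 (q = 25 of N = 85).
Shortfall ratios: (6−5)/6 = 0.1667 (×25).
Squared: 0.0278 (×25).
Sum = 0.694444; P₂ = 0.694444 / 85 = 0.008.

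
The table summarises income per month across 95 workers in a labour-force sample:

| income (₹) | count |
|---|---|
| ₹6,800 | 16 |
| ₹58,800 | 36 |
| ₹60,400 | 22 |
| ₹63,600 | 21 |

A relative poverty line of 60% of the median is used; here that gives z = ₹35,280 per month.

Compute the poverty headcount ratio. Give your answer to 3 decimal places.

0.168

16 of the 95 workers have income below ₹35,280.
H = 16/95 = 0.168.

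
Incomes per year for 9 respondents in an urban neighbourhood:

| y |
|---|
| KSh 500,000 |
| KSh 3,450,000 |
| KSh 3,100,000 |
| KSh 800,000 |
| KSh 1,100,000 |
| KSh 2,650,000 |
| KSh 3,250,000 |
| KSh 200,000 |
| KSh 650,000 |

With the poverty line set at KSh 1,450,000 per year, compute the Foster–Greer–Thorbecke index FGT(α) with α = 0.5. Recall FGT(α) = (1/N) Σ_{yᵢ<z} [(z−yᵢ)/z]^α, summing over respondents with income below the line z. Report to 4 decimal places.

Poor units: KSh 200,000, KSh 500,000, KSh 650,000, KSh 800,000, KSh 1,100,000 (q = 5 of N = 9).
Gap ratios (z−y)/z: (1450000−200000)/1450000 = 0.8621; (1450000−500000)/1450000 = 0.6552; (1450000−650000)/1450000 = 0.5517; (1450000−800000)/1450000 = 0.4483; (1450000−1100000)/1450000 = 0.2414.
Raised to α = 0.5: 0.92848; 0.80943; 0.74278; 0.66953; 0.49130.
Sum = 3.641523; FGT(0.5) = 3.641523 / 9 = 0.4046.

0.4046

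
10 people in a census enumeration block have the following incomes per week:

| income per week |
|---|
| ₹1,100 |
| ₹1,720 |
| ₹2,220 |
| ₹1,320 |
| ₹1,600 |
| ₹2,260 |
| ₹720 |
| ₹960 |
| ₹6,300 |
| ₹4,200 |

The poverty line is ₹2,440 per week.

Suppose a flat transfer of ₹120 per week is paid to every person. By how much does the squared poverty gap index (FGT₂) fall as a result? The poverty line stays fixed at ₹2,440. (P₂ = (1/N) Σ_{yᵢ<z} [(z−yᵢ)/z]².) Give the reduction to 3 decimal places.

Before: below the line — ₹720, ₹960, ₹1,100, ₹1,320, ₹1,600, ₹1,720, ₹2,220, ₹2,260; squared poverty gap index (FGT₂) = 0.15963.
After the ₹120 transfer: below the line — ₹840, ₹1,080, ₹1,220, ₹1,440, ₹1,720, ₹1,840, ₹2,340, ₹2,380; squared poverty gap index (FGT₂) = 0.13085.
Reduction = 0.15963 − 0.13085 = 0.029.

0.029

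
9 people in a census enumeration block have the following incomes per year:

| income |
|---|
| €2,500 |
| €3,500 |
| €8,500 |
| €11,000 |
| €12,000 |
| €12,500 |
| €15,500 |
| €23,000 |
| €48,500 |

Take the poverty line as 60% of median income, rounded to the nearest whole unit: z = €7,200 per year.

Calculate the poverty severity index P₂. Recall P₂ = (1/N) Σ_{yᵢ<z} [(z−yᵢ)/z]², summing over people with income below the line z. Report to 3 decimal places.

0.077

Below z: €2,500, €3,500 (q = 2 of N = 9).
Shortfall ratios: (7200−2500)/7200 = 0.6528; (7200−3500)/7200 = 0.5139.
Squared: 0.4261; 0.2641.
Sum = 0.690201; P₂ = 0.690201 / 9 = 0.077.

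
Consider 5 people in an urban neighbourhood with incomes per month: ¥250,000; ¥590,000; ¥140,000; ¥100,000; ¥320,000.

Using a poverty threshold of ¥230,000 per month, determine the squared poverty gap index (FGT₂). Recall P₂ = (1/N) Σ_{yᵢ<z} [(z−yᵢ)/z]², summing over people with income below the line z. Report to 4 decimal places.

Below the line: ¥100,000, ¥140,000 (q = 2 of N = 5).
Shortfall ratios: (230000−100000)/230000 = 0.5652; (230000−140000)/230000 = 0.3913.
Squared: 0.3195; 0.1531.
Sum = 0.472590; P₂ = 0.472590 / 5 = 0.0945.

0.0945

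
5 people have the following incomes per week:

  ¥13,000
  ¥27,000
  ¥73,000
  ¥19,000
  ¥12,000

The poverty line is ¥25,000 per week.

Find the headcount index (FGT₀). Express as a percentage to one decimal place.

60.0%

3 of the 5 people have income below ¥25,000.
H = 3/5 = 60.0%.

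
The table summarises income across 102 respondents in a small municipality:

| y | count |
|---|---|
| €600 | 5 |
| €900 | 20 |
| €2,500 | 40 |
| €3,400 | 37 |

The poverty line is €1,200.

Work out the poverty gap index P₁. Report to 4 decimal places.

Below z: 5×€600, 20×€900 (q = 25 of N = 102).
Shortfall ratios: (1200−600)/1200 = 0.5000 (×5); (1200−900)/1200 = 0.2500 (×20).
Σ = 7.500000. Dividing by the full population N = 102 gives P₁ = 0.0735.

0.0735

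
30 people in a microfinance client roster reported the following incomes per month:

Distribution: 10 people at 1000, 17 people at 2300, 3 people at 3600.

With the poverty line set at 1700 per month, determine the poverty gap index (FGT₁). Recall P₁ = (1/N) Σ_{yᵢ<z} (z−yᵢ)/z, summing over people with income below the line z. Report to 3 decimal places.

0.137

Below z: 10×1000 (q = 10 of N = 30).
Normalized shortfalls: (1700−1000)/1700 = 0.4118 (×10).
Sum of shortfalls = 4.117647; P₁ averages over all N: 4.117647 / 30 = 0.137.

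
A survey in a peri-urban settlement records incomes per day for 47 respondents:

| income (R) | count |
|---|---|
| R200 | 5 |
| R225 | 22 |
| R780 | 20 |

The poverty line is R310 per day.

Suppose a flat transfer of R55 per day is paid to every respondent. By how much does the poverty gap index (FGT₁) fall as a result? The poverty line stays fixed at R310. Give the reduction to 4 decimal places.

0.1019

Before: below the line — 5×R200, 22×R225; poverty gap index (FGT₁) = 0.166095.
After the R55 transfer: below the line — 5×R255, 22×R280; poverty gap index (FGT₁) = 0.064173.
Reduction = 0.166095 − 0.064173 = 0.1019.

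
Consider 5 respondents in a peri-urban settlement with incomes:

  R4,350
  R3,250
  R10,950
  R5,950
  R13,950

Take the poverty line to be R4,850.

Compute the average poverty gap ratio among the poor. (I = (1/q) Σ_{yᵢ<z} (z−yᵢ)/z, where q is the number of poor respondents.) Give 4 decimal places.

0.2165

Incomes under z: R3,250, R4,350 (q = 2 of N = 5).
Relative gaps: 0.3299, 0.1031; sum = 0.432990.
The income-gap ratio divides by q (the poor only): 0.432990 / 2 = 0.2165.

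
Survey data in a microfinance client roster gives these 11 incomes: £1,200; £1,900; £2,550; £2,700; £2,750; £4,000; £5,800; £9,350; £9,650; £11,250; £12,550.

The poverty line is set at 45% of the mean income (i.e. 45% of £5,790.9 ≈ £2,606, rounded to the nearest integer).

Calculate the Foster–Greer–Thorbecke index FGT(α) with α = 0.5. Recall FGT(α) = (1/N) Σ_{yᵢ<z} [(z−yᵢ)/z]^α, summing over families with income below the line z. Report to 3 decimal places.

0.127

Below z: £1,200, £1,900, £2,550 (q = 3 of N = 11).
Shortfall ratios: (2606−1200)/2606 = 0.5395; (2606−1900)/2606 = 0.2709; (2606−2550)/2606 = 0.0215.
Raised to α = 0.5: 0.73452; 0.52049; 0.14659.
Sum = 1.401607; FGT(0.5) = 1.401607 / 11 = 0.127.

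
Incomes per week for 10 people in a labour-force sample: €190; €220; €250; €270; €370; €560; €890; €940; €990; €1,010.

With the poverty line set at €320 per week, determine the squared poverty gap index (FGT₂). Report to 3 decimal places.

Below the line: €190, €220, €250, €270 (q = 4 of N = 10).
Normalized shortfalls: (320−190)/320 = 0.4062; (320−220)/320 = 0.3125; (320−250)/320 = 0.2188; (320−270)/320 = 0.1562.
Squared: 0.1650; 0.0977; 0.0479; 0.0244.
Sum = 0.334961; P₂ = 0.334961 / 10 = 0.033.

0.033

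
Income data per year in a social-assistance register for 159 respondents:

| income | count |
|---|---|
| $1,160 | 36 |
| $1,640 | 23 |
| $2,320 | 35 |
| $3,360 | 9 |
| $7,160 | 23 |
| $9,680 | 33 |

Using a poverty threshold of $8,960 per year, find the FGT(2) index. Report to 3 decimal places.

Below z: 36×$1,160, 23×$1,640, 35×$2,320, 9×$3,360, 23×$7,160 (q = 126 of N = 159).
Gap ratios (z−y)/z: (8960−1160)/8960 = 0.8705 (×36); (8960−1640)/8960 = 0.8170 (×23); (8960−2320)/8960 = 0.7411 (×35); (8960−3360)/8960 = 0.6250 (×9); (8960−7160)/8960 = 0.2009 (×23).
Squared: 0.7578 (×36); 0.6674 (×23); 0.5492 (×35); 0.3906 (×9); 0.0404 (×23).
Sum = 66.298270; P₂ = 66.298270 / 159 = 0.417.

0.417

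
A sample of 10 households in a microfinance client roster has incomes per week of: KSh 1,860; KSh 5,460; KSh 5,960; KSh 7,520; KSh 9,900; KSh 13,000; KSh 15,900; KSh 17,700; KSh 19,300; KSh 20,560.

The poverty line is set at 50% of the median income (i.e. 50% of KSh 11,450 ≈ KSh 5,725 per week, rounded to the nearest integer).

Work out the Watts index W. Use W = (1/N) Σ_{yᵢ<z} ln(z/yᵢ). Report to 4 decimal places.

0.1172

Below the line: KSh 1,860, KSh 5,460 (q = 2 of N = 10).
Log shortfalls: ln(5725/1860) = 1.1243; ln(5725/5460) = 0.0474.
W = 1.171660 / 10 = 0.1172.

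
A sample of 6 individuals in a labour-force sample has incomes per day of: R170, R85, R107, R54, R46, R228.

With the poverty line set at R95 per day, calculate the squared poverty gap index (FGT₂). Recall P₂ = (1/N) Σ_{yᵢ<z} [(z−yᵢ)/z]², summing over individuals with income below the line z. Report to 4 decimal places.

0.0772

Incomes under z: R46, R54, R85 (q = 3 of N = 6).
Gap ratios (z−y)/z: (95−46)/95 = 0.5158; (95−54)/95 = 0.4316; (95−85)/95 = 0.1053.
Squared: 0.2660; 0.1863; 0.0111.
Sum = 0.463380; P₂ = 0.463380 / 6 = 0.0772.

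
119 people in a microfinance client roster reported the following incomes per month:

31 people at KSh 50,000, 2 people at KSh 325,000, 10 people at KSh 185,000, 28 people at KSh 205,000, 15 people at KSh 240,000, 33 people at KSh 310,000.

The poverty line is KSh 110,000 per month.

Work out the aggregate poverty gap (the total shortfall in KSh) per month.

Incomes under z: 31×KSh 50,000 (q = 31 of N = 119).
Individual gaps: 31×(110000−50000) = 1860000.
Aggregate gap = KSh 1,860,000.

KSh 1,860,000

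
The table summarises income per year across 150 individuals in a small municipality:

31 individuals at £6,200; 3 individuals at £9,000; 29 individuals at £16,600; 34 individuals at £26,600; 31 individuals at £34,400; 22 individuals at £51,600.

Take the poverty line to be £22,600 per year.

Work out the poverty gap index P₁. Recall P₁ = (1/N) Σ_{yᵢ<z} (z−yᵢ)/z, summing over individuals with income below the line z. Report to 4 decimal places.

Below z: 31×£6,200, 3×£9,000, 29×£16,600 (q = 63 of N = 150).
Gap ratios (z−y)/z: (22600−6200)/22600 = 0.7257 (×31); (22600−9000)/22600 = 0.6018 (×3); (22600−16600)/22600 = 0.2655 (×29).
Σ = 32.000000. Dividing by the full population N = 150 gives P₁ = 0.2133.

0.2133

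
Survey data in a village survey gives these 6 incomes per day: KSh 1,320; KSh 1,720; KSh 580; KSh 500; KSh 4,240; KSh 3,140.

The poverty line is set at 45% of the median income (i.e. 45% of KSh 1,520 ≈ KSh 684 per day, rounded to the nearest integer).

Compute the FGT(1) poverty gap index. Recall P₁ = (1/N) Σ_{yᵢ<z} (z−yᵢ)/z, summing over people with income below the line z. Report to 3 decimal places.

Below the line: KSh 500, KSh 580 (q = 2 of N = 6).
Normalized shortfalls: (684−500)/684 = 0.2690; (684−580)/684 = 0.1520.
Sum of shortfalls = 0.421053; P₁ averages over all N: 0.421053 / 6 = 0.070.

0.070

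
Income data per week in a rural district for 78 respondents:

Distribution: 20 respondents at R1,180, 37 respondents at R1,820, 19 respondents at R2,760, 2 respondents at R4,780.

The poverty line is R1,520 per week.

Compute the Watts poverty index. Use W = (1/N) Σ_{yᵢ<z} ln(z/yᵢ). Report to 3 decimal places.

0.065

Below the line: 20×R1,180 (q = 20 of N = 78).
Log gaps: ln(1520/1180) = 0.2532 (×20).
W = 5.063918 / 78 = 0.065.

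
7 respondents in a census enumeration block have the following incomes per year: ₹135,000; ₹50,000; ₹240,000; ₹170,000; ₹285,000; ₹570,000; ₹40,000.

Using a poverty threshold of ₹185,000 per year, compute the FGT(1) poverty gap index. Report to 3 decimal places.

0.266

Below the line: ₹40,000, ₹50,000, ₹135,000, ₹170,000 (q = 4 of N = 7).
Shortfall ratios: (185000−40000)/185000 = 0.7838; (185000−50000)/185000 = 0.7297; (185000−135000)/185000 = 0.2703; (185000−170000)/185000 = 0.0811.
Sum of shortfalls = 1.864865; P₁ averages over all N: 1.864865 / 7 = 0.266.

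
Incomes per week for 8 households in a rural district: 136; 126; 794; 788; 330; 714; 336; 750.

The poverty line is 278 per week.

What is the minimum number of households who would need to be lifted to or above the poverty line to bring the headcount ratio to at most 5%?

2

Currently q = 2 of N = 8 are below the line (H = 0.250).
A headcount ratio of at most 5% allows at most ⌊0.05 × 8⌋ = 0 poor households.
So at least 2 − 0 = 2 must be lifted.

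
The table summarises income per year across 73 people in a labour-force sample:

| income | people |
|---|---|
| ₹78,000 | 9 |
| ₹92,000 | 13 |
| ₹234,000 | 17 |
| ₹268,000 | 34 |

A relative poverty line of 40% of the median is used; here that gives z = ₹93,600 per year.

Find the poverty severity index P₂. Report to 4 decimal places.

0.0035

Poor units: 9×₹78,000, 13×₹92,000 (q = 22 of N = 73).
Gap ratios (z−y)/z: (93600−78000)/93600 = 0.1667 (×9); (93600−92000)/93600 = 0.0171 (×13).
Squared: 0.0278 (×9); 0.0003 (×13).
Sum = 0.253799; P₂ = 0.253799 / 73 = 0.0035.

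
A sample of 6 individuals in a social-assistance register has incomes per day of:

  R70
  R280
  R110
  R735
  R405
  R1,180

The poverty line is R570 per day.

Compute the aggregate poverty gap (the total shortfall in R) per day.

R1,415

Below the line: R70, R110, R280, R405 (q = 4 of N = 6).
Individual gaps: 570−70 = 500; 570−110 = 460; 570−280 = 290; 570−405 = 165.
Aggregate gap = R1,415.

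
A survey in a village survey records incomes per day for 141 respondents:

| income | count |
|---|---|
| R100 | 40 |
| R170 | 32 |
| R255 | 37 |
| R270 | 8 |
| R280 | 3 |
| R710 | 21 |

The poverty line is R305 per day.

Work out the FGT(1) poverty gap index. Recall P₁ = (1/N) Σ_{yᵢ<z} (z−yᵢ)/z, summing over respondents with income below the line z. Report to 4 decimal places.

0.3424

Below the line: 40×R100, 32×R170, 37×R255, 8×R270, 3×R280 (q = 120 of N = 141).
Relative gaps: (305−100)/305 = 0.6721 (×40); (305−170)/305 = 0.4426 (×32); (305−255)/305 = 0.1639 (×37); (305−270)/305 = 0.1148 (×8); (305−280)/305 = 0.0820 (×3).
Σ = 48.278689. Dividing by the full population N = 141 gives P₁ = 0.3424.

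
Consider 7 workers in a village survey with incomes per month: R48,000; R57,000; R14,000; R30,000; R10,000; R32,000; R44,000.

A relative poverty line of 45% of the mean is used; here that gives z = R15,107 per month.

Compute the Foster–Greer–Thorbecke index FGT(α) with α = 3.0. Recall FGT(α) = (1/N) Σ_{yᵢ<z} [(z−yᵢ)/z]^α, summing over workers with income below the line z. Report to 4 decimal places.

0.0056

Below the line: R10,000, R14,000 (q = 2 of N = 7).
Shortfall ratios: (15107−10000)/15107 = 0.3381; (15107−14000)/15107 = 0.0733.
Raised to α = 3.0: 0.03863; 0.00039.
Sum = 0.039027; FGT(3.0) = 0.039027 / 7 = 0.0056.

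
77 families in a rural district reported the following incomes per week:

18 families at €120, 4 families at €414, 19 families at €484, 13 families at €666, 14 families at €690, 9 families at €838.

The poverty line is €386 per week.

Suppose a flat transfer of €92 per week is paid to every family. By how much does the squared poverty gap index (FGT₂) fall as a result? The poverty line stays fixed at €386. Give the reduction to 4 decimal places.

0.0635

Before: below the line — 18×€120; squared poverty gap index (FGT₂) = 0.111012.
After the €92 transfer: below the line — 18×€212; squared poverty gap index (FGT₂) = 0.047501.
Reduction = 0.111012 − 0.047501 = 0.0635.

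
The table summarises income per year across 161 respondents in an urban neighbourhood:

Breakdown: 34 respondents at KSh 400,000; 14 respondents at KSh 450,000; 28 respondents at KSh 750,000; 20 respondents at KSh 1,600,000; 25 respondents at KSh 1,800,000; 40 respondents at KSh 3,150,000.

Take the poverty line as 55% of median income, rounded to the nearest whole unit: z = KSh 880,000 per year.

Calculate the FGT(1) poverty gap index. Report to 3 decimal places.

Poor units: 34×KSh 400,000, 14×KSh 450,000, 28×KSh 750,000 (q = 76 of N = 161).
Gap ratios (z−y)/z: (880000−400000)/880000 = 0.5455 (×34); (880000−450000)/880000 = 0.4886 (×14); (880000−750000)/880000 = 0.1477 (×28).
Sum of shortfalls = 29.522727; P₁ averages over all N: 29.522727 / 161 = 0.183.

0.183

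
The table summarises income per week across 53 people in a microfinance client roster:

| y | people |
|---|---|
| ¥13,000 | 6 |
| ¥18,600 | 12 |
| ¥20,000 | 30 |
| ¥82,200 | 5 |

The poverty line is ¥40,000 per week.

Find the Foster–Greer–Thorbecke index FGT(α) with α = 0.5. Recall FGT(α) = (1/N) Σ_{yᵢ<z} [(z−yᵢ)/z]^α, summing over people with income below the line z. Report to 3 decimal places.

Poor units: 6×¥13,000, 12×¥18,600, 30×¥20,000 (q = 48 of N = 53).
Gap ratios (z−y)/z: (40000−13000)/40000 = 0.6750 (×6); (40000−18600)/40000 = 0.5350 (×12); (40000−20000)/40000 = 0.5000 (×30).
Raised to α = 0.5: 0.82158 (×6); 0.73144 (×12); 0.70711 (×30).
Sum = 34.919950; FGT(0.5) = 34.919950 / 53 = 0.659.

0.659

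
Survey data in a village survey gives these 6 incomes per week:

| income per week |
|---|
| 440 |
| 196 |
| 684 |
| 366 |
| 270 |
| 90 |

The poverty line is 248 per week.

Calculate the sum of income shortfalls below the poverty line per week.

Below z: 90, 196 (q = 2 of N = 6).
Individual gaps: 248−90 = 158; 248−196 = 52.
Aggregate gap = 210.

210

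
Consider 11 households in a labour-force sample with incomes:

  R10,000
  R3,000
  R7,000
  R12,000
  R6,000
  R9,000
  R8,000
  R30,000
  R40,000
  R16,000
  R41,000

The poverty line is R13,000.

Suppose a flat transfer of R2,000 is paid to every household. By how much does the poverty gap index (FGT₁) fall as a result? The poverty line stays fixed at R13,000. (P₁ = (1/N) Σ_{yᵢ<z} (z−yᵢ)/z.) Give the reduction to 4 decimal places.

Before: below the line — R3,000, R6,000, R7,000, R8,000, R9,000, R10,000, R12,000; poverty gap index (FGT₁) = 0.251748.
After the R2,000 transfer: below the line — R5,000, R8,000, R9,000, R10,000, R11,000, R12,000; poverty gap index (FGT₁) = 0.160839.
Reduction = 0.251748 − 0.160839 = 0.0909.

0.0909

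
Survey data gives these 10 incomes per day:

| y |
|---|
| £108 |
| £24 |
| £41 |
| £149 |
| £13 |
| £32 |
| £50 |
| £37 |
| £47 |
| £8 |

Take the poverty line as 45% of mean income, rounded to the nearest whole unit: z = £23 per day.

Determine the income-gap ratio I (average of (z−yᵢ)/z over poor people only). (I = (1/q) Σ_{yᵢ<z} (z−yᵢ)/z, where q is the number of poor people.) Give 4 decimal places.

0.5435

Incomes under z: £8, £13 (q = 2 of N = 10).
Shortfall ratios (z−y)/z: 0.6522, 0.4348; sum = 1.086957.
The income-gap ratio divides by q (the poor only): 1.086957 / 2 = 0.5435.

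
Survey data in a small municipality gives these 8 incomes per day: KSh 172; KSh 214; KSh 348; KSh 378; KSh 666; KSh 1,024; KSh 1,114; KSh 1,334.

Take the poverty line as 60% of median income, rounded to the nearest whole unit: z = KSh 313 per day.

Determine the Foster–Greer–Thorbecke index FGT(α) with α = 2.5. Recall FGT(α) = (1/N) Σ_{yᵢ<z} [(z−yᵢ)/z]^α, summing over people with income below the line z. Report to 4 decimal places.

Poor units: KSh 172, KSh 214 (q = 2 of N = 8).
Relative gaps: (313−172)/313 = 0.4505; (313−214)/313 = 0.3163.
Raised to α = 2.5: 0.13620; 0.05626.
Sum = 0.192467; FGT(2.5) = 0.192467 / 8 = 0.0241.

0.0241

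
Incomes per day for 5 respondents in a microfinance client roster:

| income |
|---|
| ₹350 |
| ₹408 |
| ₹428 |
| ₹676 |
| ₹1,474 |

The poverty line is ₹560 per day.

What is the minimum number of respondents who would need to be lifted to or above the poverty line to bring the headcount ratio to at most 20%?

3 of the 5 respondents are poor, so H = 3/5 = 0.600.
A headcount ratio of at most 20% allows at most ⌊0.20 × 5⌋ = 1 poor respondents.
So at least 3 − 1 = 2 must be lifted.

2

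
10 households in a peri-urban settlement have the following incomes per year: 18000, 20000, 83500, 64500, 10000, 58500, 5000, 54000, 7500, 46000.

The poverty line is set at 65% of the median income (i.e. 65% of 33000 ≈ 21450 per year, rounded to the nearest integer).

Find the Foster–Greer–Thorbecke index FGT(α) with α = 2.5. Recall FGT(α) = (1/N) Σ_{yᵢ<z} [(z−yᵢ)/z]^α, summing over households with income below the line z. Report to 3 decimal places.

Below z: 5000, 7500, 10000, 18000, 20000 (q = 5 of N = 10).
Shortfall ratios: (21450−5000)/21450 = 0.7669; (21450−7500)/21450 = 0.6503; (21450−10000)/21450 = 0.5338; (21450−18000)/21450 = 0.1608; (21450−20000)/21450 = 0.0676.
Raised to α = 2.5: 0.51505; 0.34109; 0.20818; 0.01037; 0.00119.
Sum = 1.075881; FGT(2.5) = 1.075881 / 10 = 0.108.

0.108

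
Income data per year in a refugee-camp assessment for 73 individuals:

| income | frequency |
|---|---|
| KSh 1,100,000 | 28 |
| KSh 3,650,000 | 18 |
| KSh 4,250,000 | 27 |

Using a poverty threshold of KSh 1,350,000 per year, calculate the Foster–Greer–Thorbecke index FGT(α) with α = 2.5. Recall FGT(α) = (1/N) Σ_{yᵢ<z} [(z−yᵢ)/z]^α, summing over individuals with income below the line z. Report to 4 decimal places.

0.0057

Incomes under z: 28×KSh 1,100,000 (q = 28 of N = 73).
Relative gaps: (1350000−1100000)/1350000 = 0.1852 (×28).
Raised to α = 2.5: 0.01476 (×28).
Sum = 0.413213; FGT(2.5) = 0.413213 / 73 = 0.0057.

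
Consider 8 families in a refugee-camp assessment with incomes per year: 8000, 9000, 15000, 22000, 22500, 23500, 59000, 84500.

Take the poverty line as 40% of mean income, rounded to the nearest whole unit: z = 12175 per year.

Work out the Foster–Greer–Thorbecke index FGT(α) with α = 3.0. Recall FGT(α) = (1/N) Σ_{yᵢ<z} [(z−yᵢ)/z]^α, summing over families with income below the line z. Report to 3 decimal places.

Below z: 8000, 9000 (q = 2 of N = 8).
Shortfall ratios: (12175−8000)/12175 = 0.3429; (12175−9000)/12175 = 0.2608.
Raised to α = 3.0: 0.04032; 0.01773.
Sum = 0.058059; FGT(3.0) = 0.058059 / 8 = 0.007.

0.007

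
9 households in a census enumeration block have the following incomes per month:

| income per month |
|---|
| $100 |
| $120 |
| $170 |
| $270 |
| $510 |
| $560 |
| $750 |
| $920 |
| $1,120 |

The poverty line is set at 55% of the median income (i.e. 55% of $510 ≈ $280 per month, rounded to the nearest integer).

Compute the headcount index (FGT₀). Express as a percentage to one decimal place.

44.4%

4 of the 9 households have income below $280.
H = 4/9 = 44.4%.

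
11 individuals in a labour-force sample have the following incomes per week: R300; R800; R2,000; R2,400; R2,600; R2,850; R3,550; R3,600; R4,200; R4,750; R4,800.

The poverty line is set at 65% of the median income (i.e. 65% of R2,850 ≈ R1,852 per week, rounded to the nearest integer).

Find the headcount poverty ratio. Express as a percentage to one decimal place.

2 of the 11 individuals have income below R1,852.
H = 2/11 = 18.2%.

18.2%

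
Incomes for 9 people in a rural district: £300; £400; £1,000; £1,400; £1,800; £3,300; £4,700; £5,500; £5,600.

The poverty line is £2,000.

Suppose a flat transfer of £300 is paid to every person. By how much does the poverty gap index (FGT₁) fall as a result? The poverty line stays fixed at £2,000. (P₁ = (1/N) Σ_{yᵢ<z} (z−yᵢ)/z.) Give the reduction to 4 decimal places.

0.0778

Before: below the line — £300, £400, £1,000, £1,400, £1,800; poverty gap index (FGT₁) = 0.283333.
After the £300 transfer: below the line — £600, £700, £1,300, £1,700; poverty gap index (FGT₁) = 0.205556.
Reduction = 0.283333 − 0.205556 = 0.0778.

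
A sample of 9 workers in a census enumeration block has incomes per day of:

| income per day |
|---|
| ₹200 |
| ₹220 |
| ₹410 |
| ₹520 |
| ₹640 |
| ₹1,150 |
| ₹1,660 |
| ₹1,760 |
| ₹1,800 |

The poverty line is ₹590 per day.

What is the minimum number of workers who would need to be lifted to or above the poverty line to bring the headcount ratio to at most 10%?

4

4 of the 9 workers are poor, so H = 4/9 = 0.444.
A headcount ratio of at most 10% allows at most ⌊0.10 × 9⌋ = 0 poor workers.
So at least 4 − 0 = 4 must be lifted.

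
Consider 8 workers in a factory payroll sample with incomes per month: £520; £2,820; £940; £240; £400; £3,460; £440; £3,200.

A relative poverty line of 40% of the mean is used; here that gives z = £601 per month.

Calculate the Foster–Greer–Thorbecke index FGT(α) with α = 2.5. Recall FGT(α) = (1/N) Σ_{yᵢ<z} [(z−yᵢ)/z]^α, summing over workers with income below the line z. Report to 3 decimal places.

Below the line: £240, £400, £440, £520 (q = 4 of N = 8).
Gap ratios (z−y)/z: (601−240)/601 = 0.6007; (601−400)/601 = 0.3344; (601−440)/601 = 0.2679; (601−520)/601 = 0.1348.
Raised to α = 2.5: 0.27963; 0.06469; 0.03714; 0.00667.
Sum = 0.388125; FGT(2.5) = 0.388125 / 8 = 0.049.

0.049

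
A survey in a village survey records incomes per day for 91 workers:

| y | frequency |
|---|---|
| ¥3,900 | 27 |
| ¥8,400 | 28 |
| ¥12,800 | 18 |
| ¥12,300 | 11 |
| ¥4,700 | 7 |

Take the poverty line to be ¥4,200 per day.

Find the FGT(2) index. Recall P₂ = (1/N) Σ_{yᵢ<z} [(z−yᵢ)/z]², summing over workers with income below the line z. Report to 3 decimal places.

Below the line: 27×¥3,900 (q = 27 of N = 91).
Normalized shortfalls: (4200−3900)/4200 = 0.0714 (×27).
Squared: 0.0051 (×27).
Sum = 0.137755; P₂ = 0.137755 / 91 = 0.002.

0.002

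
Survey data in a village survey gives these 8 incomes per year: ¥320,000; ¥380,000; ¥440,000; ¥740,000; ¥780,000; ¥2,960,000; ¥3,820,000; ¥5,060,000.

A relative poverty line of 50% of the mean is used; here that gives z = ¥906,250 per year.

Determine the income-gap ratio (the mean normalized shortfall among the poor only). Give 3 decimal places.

0.413

Poor units: ¥320,000, ¥380,000, ¥440,000, ¥740,000, ¥780,000 (q = 5 of N = 8).
Relative gaps: 0.6469, 0.5807, 0.5145, 0.1834, 0.1393; sum = 2.064828.
The income-gap ratio divides by q (the poor only): 2.064828 / 5 = 0.413.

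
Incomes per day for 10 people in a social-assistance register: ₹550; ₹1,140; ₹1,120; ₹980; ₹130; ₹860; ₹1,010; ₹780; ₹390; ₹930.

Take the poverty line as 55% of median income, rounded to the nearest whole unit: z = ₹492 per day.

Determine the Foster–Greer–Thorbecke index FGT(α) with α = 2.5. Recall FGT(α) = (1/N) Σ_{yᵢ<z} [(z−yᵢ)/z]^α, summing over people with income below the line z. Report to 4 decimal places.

Incomes under z: ₹130, ₹390 (q = 2 of N = 10).
Shortfall ratios: (492−130)/492 = 0.7358; (492−390)/492 = 0.2073.
Raised to α = 2.5: 0.46436; 0.01957.
Sum = 0.483934; FGT(2.5) = 0.483934 / 10 = 0.0484.

0.0484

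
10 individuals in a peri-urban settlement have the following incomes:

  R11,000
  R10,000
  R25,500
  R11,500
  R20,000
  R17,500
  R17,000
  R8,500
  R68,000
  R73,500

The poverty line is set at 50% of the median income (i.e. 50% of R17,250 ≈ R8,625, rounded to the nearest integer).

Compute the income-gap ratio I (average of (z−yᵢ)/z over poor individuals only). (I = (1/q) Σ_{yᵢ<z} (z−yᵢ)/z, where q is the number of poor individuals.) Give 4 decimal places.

Incomes under z: R8,500 (q = 1 of N = 10).
Shortfall ratios (z−y)/z: 0.0145; sum = 0.014493.
I averages over the q = 1 poor units only: 0.014493 / 1 = 0.0145.

0.0145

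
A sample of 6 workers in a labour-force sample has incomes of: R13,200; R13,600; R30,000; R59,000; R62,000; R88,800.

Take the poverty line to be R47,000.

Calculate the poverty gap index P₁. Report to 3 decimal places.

Poor units: R13,200, R13,600, R30,000 (q = 3 of N = 6).
Shortfall ratios: (47000−13200)/47000 = 0.7191; (47000−13600)/47000 = 0.7106; (47000−30000)/47000 = 0.3617.
Sum of shortfalls = 1.791489; P₁ averages over all N: 1.791489 / 6 = 0.299.

0.299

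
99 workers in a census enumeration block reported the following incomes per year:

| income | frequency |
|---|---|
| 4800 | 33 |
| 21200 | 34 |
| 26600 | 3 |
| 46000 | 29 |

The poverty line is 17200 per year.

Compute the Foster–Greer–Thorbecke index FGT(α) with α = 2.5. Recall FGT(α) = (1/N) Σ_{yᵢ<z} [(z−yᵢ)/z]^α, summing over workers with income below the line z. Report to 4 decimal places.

Poor units: 33×4800 (q = 33 of N = 99).
Shortfall ratios: (17200−4800)/17200 = 0.7209 (×33).
Raised to α = 2.5: 0.44130 (×33).
Sum = 14.562872; FGT(2.5) = 14.562872 / 99 = 0.1471.

0.1471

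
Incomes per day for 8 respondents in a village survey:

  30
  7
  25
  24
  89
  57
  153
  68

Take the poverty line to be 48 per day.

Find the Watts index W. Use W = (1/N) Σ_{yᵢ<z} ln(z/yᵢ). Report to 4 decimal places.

0.4676

Poor units: 7, 24, 25, 30 (q = 4 of N = 8).
Log shortfalls: ln(48/7) = 1.9253; ln(48/24) = 0.6931; ln(48/25) = 0.6523; ln(48/30) = 0.4700.
W = 3.740767 / 8 = 0.4676.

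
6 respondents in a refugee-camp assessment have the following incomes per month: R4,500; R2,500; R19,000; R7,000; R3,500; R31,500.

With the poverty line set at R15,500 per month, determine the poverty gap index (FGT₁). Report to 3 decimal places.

Poor units: R2,500, R3,500, R4,500, R7,000 (q = 4 of N = 6).
Relative gaps: (15500−2500)/15500 = 0.8387; (15500−3500)/15500 = 0.7742; (15500−4500)/15500 = 0.7097; (15500−7000)/15500 = 0.5484.
Sum of shortfalls = 2.870968; P₁ averages over all N: 2.870968 / 6 = 0.478.

0.478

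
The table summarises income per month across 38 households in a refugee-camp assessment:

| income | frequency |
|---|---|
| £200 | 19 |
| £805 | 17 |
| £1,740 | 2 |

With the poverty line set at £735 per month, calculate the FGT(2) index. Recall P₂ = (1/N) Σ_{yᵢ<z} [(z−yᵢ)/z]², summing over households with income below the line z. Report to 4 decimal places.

0.2649

Below z: 19×£200 (q = 19 of N = 38).
Normalized shortfalls: (735−200)/735 = 0.7279 (×19).
Squared: 0.5298 (×19).
Sum = 10.066685; P₂ = 10.066685 / 38 = 0.2649.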